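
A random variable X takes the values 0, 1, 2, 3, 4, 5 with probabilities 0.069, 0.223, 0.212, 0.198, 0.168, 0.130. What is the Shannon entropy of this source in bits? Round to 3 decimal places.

2.501 bits

H = −Σ pᵢ log₂ pᵢ.
−0.069·log₂(0.069) = 0.2662
−0.223·log₂(0.223) = 0.4828
−0.212·log₂(0.212) = 0.4744
−0.198·log₂(0.198) = 0.4626
−0.168·log₂(0.168) = 0.4323
−0.130·log₂(0.130) = 0.3826
Sum ≈ 2.5009 → 2.501 bits.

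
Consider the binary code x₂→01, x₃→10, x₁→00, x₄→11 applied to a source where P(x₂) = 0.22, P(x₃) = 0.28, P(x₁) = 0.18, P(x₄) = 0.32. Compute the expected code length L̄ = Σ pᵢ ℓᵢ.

2 bits/symbol

L̄ = Σ pᵢ·ℓᵢ = 0.22·2 + 0.28·2 + 0.18·2 + 0.32·2 = 2 bits/symbol.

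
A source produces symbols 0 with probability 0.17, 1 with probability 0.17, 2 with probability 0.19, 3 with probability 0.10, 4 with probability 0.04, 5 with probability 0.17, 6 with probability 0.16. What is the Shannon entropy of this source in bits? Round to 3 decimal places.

H = −Σ pᵢ log₂ pᵢ.
−0.17·log₂(0.17) = 0.4346
−0.17·log₂(0.17) = 0.4346
−0.19·log₂(0.19) = 0.4552
−0.10·log₂(0.10) = 0.3322
−0.04·log₂(0.04) = 0.1858
−0.17·log₂(0.17) = 0.4346
−0.16·log₂(0.16) = 0.4230
Sum ≈ 2.7000 → 2.700 bits.

2.700 bits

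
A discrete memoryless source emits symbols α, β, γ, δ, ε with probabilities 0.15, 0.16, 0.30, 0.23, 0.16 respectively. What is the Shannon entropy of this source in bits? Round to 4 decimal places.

2.2653 bits

H = −Σ pᵢ log₂ pᵢ.
−0.15·log₂(0.15) = 0.4105
−0.16·log₂(0.16) = 0.4230
−0.30·log₂(0.30) = 0.5211
−0.23·log₂(0.23) = 0.4877
−0.16·log₂(0.16) = 0.4230
Sum ≈ 2.2653 → 2.2653 bits.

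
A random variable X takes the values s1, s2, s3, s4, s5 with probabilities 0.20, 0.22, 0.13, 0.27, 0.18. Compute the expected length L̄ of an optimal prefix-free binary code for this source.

Repeatedly combine the two least-probable nodes; the expected code length is the sum of the merged weights.
merge 13/100 + 9/50 → 31/100
merge 1/5 + 11/50 → 21/50
merge 27/100 + 31/100 → 29/50
merge 21/50 + 29/50 → 1
L = 31/100 + 21/50 + 29/50 + 1 = 231/100 = 2.31 bits/symbol.

2.31 bits/symbol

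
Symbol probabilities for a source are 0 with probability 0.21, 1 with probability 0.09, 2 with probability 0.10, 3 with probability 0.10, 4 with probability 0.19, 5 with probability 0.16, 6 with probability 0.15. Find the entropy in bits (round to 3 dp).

2.739 bits

H = −Σ pᵢ log₂ pᵢ.
−0.21·log₂(0.21) = 0.4728
−0.09·log₂(0.09) = 0.3127
−0.10·log₂(0.10) = 0.3322
−0.10·log₂(0.10) = 0.3322
−0.19·log₂(0.19) = 0.4552
−0.16·log₂(0.16) = 0.4230
−0.15·log₂(0.15) = 0.4105
Sum ≈ 2.7387 → 2.739 bits.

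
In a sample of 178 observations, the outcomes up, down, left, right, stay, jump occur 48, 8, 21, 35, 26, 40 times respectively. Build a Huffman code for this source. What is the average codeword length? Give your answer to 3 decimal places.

Probabilities are the counts divided by 178.
Repeatedly combine the two least-probable nodes; the expected code length is the sum of the merged weights.
merge 4/89 + 21/178 → 29/178
merge 13/89 + 29/178 → 55/178
merge 35/178 + 20/89 → 75/178
merge 24/89 + 55/178 → 103/178
merge 75/178 + 103/178 → 1
L = 29/178 + 55/178 + 75/178 + 103/178 + 1 = 220/89 ≈ 2.472 bits/symbol.

2.472 bits/symbol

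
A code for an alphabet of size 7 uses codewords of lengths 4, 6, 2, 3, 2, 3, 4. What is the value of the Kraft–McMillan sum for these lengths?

With common denominator 2^6 = 64: Σ 2^(−ℓᵢ) = 4/64 + 1/64 + 16/64 + 8/64 + 16/64 + 8/64 + 4/64 = 57/64 = 0.890625.

0.890625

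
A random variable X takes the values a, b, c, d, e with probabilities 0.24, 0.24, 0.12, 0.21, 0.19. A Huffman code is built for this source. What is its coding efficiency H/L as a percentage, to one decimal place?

Entropy H = −Σ p log₂ p ≈ 2.2834 bits.
Huffman merges: 3/25+19/100→31/100; 21/100+6/25→9/20; 6/25+31/100→11/20; 9/20+11/20→1. L = 231/100 ≈ 2.3100.
Efficiency = H/L = 2.2834/2.3100 = 98.8%.

98.8%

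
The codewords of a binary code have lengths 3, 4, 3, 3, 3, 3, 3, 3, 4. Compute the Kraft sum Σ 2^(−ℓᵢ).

1

With common denominator 2^4 = 16: Σ 2^(−ℓᵢ) = 2/16 + 1/16 + 2/16 + 2/16 + 2/16 + 2/16 + 2/16 + 2/16 + 1/16 = 16/16 = 1.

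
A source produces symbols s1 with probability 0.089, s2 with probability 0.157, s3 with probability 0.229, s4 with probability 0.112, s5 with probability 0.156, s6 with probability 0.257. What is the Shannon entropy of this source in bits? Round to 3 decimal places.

H = −Σ pᵢ log₂ pᵢ.
−0.089·log₂(0.089) = 0.3106
−0.157·log₂(0.157) = 0.4194
−0.229·log₂(0.229) = 0.4870
−0.112·log₂(0.112) = 0.3537
−0.156·log₂(0.156) = 0.4181
−0.257·log₂(0.257) = 0.5038
Sum ≈ 2.4926 → 2.493 bits.

2.493 bits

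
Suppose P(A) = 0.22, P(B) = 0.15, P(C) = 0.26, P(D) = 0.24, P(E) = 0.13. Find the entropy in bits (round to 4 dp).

2.2732 bits

H = −Σ pᵢ log₂ pᵢ.
−0.22·log₂(0.22) = 0.4806
−0.15·log₂(0.15) = 0.4105
−0.26·log₂(0.26) = 0.5053
−0.24·log₂(0.24) = 0.4941
−0.13·log₂(0.13) = 0.3826
Sum ≈ 2.2732 → 2.2732 bits.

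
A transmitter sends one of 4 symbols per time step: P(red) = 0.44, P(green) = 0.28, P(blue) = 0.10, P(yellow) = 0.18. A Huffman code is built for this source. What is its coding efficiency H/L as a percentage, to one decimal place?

Entropy H = −Σ p log₂ p ≈ 1.8129 bits.
Huffman merges: 1/10+9/50→7/25; 7/25+7/25→14/25; 11/25+14/25→1. L = 46/25 ≈ 1.8400.
Efficiency = H/L = 1.8129/1.8400 = 98.5%.

98.5%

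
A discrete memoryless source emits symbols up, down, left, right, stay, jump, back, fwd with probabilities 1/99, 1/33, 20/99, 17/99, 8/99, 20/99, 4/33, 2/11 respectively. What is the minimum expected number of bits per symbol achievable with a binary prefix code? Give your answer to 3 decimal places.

Repeatedly combine the two least-probable nodes; the expected code length is the sum of the merged weights.
merge 1/99 + 1/33 → 4/99
merge 4/99 + 8/99 → 4/33
merge 4/33 + 4/33 → 8/33
merge 17/99 + 2/11 → 35/99
merge 20/99 + 20/99 → 40/99
merge 8/33 + 35/99 → 59/99
merge 40/99 + 59/99 → 1
L = 4/99 + 4/33 + 8/33 + 35/99 + 40/99 + 59/99 + 1 = 91/33 ≈ 2.758 bits/symbol.

2.758 bits/symbol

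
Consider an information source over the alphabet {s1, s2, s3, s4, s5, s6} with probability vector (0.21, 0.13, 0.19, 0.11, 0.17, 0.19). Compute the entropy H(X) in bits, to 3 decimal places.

2.551 bits

H = −Σ pᵢ log₂ pᵢ.
−0.21·log₂(0.21) = 0.4728
−0.13·log₂(0.13) = 0.3826
−0.19·log₂(0.19) = 0.4552
−0.11·log₂(0.11) = 0.3503
−0.17·log₂(0.17) = 0.4346
−0.19·log₂(0.19) = 0.4552
Sum ≈ 2.5508 → 2.551 bits.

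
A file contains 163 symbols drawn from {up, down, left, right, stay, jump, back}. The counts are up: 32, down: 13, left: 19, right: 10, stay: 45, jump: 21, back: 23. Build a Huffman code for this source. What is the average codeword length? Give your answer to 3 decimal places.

2.669 bits/symbol

Probabilities are the counts divided by 163.
Repeatedly combine the two least-probable nodes; the expected code length is the sum of the merged weights.
merge 10/163 + 13/163 → 23/163
merge 19/163 + 21/163 → 40/163
merge 23/163 + 23/163 → 46/163
merge 32/163 + 40/163 → 72/163
merge 45/163 + 46/163 → 91/163
merge 72/163 + 91/163 → 1
L = 23/163 + 40/163 + 46/163 + 72/163 + 91/163 + 1 = 435/163 ≈ 2.669 bits/symbol.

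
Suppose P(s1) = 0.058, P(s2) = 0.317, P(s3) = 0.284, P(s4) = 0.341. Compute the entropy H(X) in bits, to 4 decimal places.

H = −Σ pᵢ log₂ pᵢ.
−0.058·log₂(0.058) = 0.2383
−0.317·log₂(0.317) = 0.5254
−0.284·log₂(0.284) = 0.5158
−0.341·log₂(0.341) = 0.5293
Sum ≈ 1.8087 → 1.8087 bits.

1.8087 bits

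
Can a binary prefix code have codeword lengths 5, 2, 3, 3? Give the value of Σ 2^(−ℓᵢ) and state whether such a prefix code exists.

0.53125; yes

With common denominator 2^5 = 32: Σ 2^(−ℓᵢ) = 1/32 + 8/32 + 4/32 + 4/32 = 17/32 = 0.53125.
Kraft's inequality requires Σ ≤ 1; here Σ = 0.53125 ≤ 1, so such a prefix code exists.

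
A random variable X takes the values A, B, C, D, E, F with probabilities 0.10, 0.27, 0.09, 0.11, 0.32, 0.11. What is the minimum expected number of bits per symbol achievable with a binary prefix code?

Repeatedly combine the two least-probable nodes; the expected code length is the sum of the merged weights.
merge 9/100 + 1/10 → 19/100
merge 11/100 + 11/100 → 11/50
merge 19/100 + 11/50 → 41/100
merge 27/100 + 8/25 → 59/100
merge 41/100 + 59/100 → 1
L = 19/100 + 11/50 + 41/100 + 59/100 + 1 = 241/100 = 2.41 bits/symbol.

2.41 bits/symbol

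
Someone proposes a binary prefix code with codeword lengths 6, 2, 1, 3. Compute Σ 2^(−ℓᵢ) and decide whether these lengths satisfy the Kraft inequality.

With common denominator 2^6 = 64: Σ 2^(−ℓᵢ) = 1/64 + 16/64 + 32/64 + 8/64 = 57/64 = 0.890625.
Kraft's inequality requires Σ ≤ 1; here Σ = 0.890625 ≤ 1, so such a prefix code exists.

0.890625; yes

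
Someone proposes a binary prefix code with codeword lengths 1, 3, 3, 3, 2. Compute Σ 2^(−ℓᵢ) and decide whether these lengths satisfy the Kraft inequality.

1.125; no

With common denominator 2^3 = 8: Σ 2^(−ℓᵢ) = 4/8 + 1/8 + 1/8 + 1/8 + 2/8 = 9/8 = 1.125.
Kraft's inequality requires Σ ≤ 1; here Σ = 1.125 > 1, so no such prefix code exists.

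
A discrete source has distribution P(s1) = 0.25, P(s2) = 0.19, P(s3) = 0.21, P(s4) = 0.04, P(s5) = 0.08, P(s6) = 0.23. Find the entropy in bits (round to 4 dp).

2.3930 bits

H = −Σ pᵢ log₂ pᵢ.
−0.25·log₂(0.25) = 0.5000
−0.19·log₂(0.19) = 0.4552
−0.21·log₂(0.21) = 0.4728
−0.04·log₂(0.04) = 0.1858
−0.08·log₂(0.08) = 0.2915
−0.23·log₂(0.23) = 0.4877
Sum ≈ 2.3930 → 2.3930 bits.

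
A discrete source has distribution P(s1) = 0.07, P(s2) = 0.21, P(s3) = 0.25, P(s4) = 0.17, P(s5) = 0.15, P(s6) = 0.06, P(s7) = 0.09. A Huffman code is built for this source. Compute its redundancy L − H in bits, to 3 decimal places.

Entropy H = −Σ p log₂ p ≈ 2.6427 bits.
Huffman merges: 3/50+7/100→13/100; 9/100+13/100→11/50; 3/20+17/100→8/25; 21/100+11/50→43/100; 1/4+8/25→57/100; 43/100+57/100→1. L = 267/100 ≈ 2.6700.
L − H = 2.6700 − 2.6427 = 0.027 bits.

0.027 bits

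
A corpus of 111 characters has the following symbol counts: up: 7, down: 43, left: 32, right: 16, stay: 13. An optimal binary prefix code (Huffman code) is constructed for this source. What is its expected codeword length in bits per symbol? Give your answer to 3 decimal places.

Probabilities are the counts divided by 111.
Repeatedly combine the two least-probable nodes; the expected code length is the sum of the merged weights.
merge 7/111 + 13/111 → 20/111
merge 16/111 + 20/111 → 12/37
merge 32/111 + 12/37 → 68/111
merge 43/111 + 68/111 → 1
L = 20/111 + 12/37 + 68/111 + 1 = 235/111 ≈ 2.117 bits/symbol.

2.117 bits/symbol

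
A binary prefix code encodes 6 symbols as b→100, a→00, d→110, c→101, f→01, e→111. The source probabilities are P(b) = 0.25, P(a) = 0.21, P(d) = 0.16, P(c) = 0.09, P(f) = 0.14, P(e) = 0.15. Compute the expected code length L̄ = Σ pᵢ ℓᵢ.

2.65 bits/symbol

L̄ = Σ pᵢ·ℓᵢ = 0.25·3 + 0.21·2 + 0.16·3 + 0.09·3 + 0.14·2 + 0.15·3 = 2.65 bits/symbol.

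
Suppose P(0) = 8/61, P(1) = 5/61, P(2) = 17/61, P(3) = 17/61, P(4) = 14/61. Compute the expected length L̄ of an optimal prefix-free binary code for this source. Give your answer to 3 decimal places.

2.213 bits/symbol

Repeatedly combine the two least-probable nodes; the expected code length is the sum of the merged weights.
merge 5/61 + 8/61 → 13/61
merge 13/61 + 14/61 → 27/61
merge 17/61 + 17/61 → 34/61
merge 27/61 + 34/61 → 1
L = 13/61 + 27/61 + 34/61 + 1 = 135/61 ≈ 2.213 bits/symbol.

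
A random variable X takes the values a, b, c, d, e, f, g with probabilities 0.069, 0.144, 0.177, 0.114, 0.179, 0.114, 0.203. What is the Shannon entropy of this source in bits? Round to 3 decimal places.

H = −Σ pᵢ log₂ pᵢ.
−0.069·log₂(0.069) = 0.2662
−0.144·log₂(0.144) = 0.4026
−0.177·log₂(0.177) = 0.4422
−0.114·log₂(0.114) = 0.3571
−0.179·log₂(0.179) = 0.4443
−0.114·log₂(0.114) = 0.3571
−0.203·log₂(0.203) = 0.4670
Sum ≈ 2.7365 → 2.736 bits.

2.736 bits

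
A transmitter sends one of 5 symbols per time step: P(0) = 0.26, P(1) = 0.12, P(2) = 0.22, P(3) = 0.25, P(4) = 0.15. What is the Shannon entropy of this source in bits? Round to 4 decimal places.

H = −Σ pᵢ log₂ pᵢ.
−0.26·log₂(0.26) = 0.5053
−0.12·log₂(0.12) = 0.3671
−0.22·log₂(0.22) = 0.4806
−0.25·log₂(0.25) = 0.5000
−0.15·log₂(0.15) = 0.4105
Sum ≈ 2.2635 → 2.2635 bits.

2.2635 bits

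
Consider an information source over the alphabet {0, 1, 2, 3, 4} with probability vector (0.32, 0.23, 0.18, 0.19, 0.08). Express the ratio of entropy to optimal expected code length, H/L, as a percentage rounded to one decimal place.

97.6%

Entropy H = −Σ p log₂ p ≈ 2.2057 bits.
Huffman merges: 2/25+9/50→13/50; 19/100+23/100→21/50; 13/50+8/25→29/50; 21/50+29/50→1. L = 113/50 ≈ 2.2600.
Efficiency = H/L = 2.2057/2.2600 = 97.6%.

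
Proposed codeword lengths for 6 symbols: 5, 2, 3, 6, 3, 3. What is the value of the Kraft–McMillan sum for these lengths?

0.671875

With common denominator 2^6 = 64: Σ 2^(−ℓᵢ) = 2/64 + 16/64 + 8/64 + 1/64 + 8/64 + 8/64 = 43/64 = 0.671875.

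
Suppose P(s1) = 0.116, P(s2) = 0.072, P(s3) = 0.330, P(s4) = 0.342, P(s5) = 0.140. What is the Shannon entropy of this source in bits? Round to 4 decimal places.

H = −Σ pᵢ log₂ pᵢ.
−0.116·log₂(0.116) = 0.3605
−0.072·log₂(0.072) = 0.2733
−0.330·log₂(0.330) = 0.5278
−0.342·log₂(0.342) = 0.5294
−0.140·log₂(0.140) = 0.3971
Sum ≈ 2.0881 → 2.0881 bits.

2.0881 bits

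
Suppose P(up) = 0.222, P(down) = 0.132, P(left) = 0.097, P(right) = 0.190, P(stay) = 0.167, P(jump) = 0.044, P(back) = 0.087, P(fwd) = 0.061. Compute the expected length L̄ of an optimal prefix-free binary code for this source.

Repeatedly combine the two least-probable nodes; the expected code length is the sum of the merged weights.
merge 11/250 + 61/1000 → 21/200
merge 87/1000 + 97/1000 → 23/125
merge 21/200 + 33/250 → 237/1000
merge 167/1000 + 23/125 → 351/1000
merge 19/100 + 111/500 → 103/250
merge 237/1000 + 351/1000 → 147/250
merge 103/250 + 147/250 → 1
L = 21/200 + 23/125 + 237/1000 + 351/1000 + 103/250 + 147/250 + 1 = 2877/1000 = 2.877 bits/symbol.

2.877 bits/symbol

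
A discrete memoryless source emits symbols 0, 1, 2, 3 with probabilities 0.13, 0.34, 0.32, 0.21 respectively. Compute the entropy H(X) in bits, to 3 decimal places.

1.911 bits

H = −Σ pᵢ log₂ pᵢ.
−0.13·log₂(0.13) = 0.3826
−0.34·log₂(0.34) = 0.5292
−0.32·log₂(0.32) = 0.5260
−0.21·log₂(0.21) = 0.4728
Sum ≈ 1.9107 → 1.911 bits.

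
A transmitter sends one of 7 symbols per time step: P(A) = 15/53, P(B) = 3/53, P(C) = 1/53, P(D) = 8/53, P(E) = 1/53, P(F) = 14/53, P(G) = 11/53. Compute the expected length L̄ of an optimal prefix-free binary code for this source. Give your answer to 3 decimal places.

Repeatedly combine the two least-probable nodes; the expected code length is the sum of the merged weights.
merge 1/53 + 1/53 → 2/53
merge 2/53 + 3/53 → 5/53
merge 5/53 + 8/53 → 13/53
merge 11/53 + 13/53 → 24/53
merge 14/53 + 15/53 → 29/53
merge 24/53 + 29/53 → 1
L = 2/53 + 5/53 + 13/53 + 24/53 + 29/53 + 1 = 126/53 ≈ 2.377 bits/symbol.

2.377 bits/symbol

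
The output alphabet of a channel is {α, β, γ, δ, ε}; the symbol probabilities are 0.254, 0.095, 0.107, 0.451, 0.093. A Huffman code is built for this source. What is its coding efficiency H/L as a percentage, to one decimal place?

Entropy H = −Σ p log₂ p ≈ 2.0066 bits.
Huffman merges: 93/1000+19/200→47/250; 107/1000+47/250→59/200; 127/500+59/200→549/1000; 451/1000+549/1000→1. L = 254/125 ≈ 2.0320.
Efficiency = H/L = 2.0066/2.0320 = 98.7%.

98.7%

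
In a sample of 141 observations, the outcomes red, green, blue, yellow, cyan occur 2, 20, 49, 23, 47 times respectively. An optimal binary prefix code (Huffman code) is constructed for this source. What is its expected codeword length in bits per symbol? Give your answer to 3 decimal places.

Probabilities are the counts divided by 141.
Repeatedly combine the two least-probable nodes; the expected code length is the sum of the merged weights.
merge 2/141 + 20/141 → 22/141
merge 22/141 + 23/141 → 15/47
merge 15/47 + 1/3 → 92/141
merge 49/141 + 92/141 → 1
L = 22/141 + 15/47 + 92/141 + 1 = 100/47 ≈ 2.128 bits/symbol.

2.128 bits/symbol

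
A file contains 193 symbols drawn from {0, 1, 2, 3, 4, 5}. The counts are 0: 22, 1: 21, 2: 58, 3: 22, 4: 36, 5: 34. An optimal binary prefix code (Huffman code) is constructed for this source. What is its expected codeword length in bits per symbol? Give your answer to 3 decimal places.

2.513 bits/symbol

Probabilities are the counts divided by 193.
Repeatedly combine the two least-probable nodes; the expected code length is the sum of the merged weights.
merge 21/193 + 22/193 → 43/193
merge 22/193 + 34/193 → 56/193
merge 36/193 + 43/193 → 79/193
merge 56/193 + 58/193 → 114/193
merge 79/193 + 114/193 → 1
L = 43/193 + 56/193 + 79/193 + 114/193 + 1 = 485/193 ≈ 2.513 bits/symbol.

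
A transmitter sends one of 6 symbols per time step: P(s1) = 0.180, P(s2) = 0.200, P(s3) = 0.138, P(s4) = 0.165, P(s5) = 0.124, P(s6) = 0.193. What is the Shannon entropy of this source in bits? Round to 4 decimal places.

H = −Σ pᵢ log₂ pᵢ.
−0.180·log₂(0.180) = 0.4453
−0.200·log₂(0.200) = 0.4644
−0.138·log₂(0.138) = 0.3943
−0.165·log₂(0.165) = 0.4289
−0.124·log₂(0.124) = 0.3734
−0.193·log₂(0.193) = 0.4581
Sum ≈ 2.5644 → 2.5644 bits.

2.5644 bits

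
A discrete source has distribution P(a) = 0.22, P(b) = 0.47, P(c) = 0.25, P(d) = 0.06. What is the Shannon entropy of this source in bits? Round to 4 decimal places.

H = −Σ pᵢ log₂ pᵢ.
−0.22·log₂(0.22) = 0.4806
−0.47·log₂(0.47) = 0.5120
−0.25·log₂(0.25) = 0.5000
−0.06·log₂(0.06) = 0.2435
Sum ≈ 1.7361 → 1.7361 bits.

1.7361 bits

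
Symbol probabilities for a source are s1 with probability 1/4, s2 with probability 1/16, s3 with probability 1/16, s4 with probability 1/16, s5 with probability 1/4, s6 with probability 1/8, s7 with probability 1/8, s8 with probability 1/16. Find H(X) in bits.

Each probability is a power of 1/2, so log₂(1/p) is an integer.
H = Σ p·log₂(1/p) = 1/4·2 + 1/16·4 + 1/16·4 + 1/16·4 + 1/4·2 + 1/8·3 + 1/8·3 + 1/16·4 = 2.75 bits.

2.75 bits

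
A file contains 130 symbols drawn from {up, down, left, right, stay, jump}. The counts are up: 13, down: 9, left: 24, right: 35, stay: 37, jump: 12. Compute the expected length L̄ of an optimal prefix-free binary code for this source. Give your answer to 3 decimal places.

2.423 bits/symbol

Probabilities are the counts divided by 130.
Repeatedly combine the two least-probable nodes; the expected code length is the sum of the merged weights.
merge 9/130 + 6/65 → 21/130
merge 1/10 + 21/130 → 17/65
merge 12/65 + 17/65 → 29/65
merge 7/26 + 37/130 → 36/65
merge 29/65 + 36/65 → 1
L = 21/130 + 17/65 + 29/65 + 36/65 + 1 = 63/26 ≈ 2.423 bits/symbol.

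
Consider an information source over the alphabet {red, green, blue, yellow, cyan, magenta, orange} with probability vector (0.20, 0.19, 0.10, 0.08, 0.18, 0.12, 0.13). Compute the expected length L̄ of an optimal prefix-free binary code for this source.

Repeatedly combine the two least-probable nodes; the expected code length is the sum of the merged weights.
merge 2/25 + 1/10 → 9/50
merge 3/25 + 13/100 → 1/4
merge 9/50 + 9/50 → 9/25
merge 19/100 + 1/5 → 39/100
merge 1/4 + 9/25 → 61/100
merge 39/100 + 61/100 → 1
L = 9/50 + 1/4 + 9/25 + 39/100 + 61/100 + 1 = 279/100 = 2.79 bits/symbol.

2.79 bits/symbol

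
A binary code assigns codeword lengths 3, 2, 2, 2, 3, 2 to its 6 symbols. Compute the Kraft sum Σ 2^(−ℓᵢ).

With common denominator 2^3 = 8: Σ 2^(−ℓᵢ) = 1/8 + 2/8 + 2/8 + 2/8 + 1/8 + 2/8 = 10/8 = 1.25.

1.25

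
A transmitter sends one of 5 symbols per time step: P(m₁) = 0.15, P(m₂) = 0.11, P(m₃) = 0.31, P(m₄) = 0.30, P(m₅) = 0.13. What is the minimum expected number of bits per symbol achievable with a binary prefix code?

Repeatedly combine the two least-probable nodes; the expected code length is the sum of the merged weights.
merge 11/100 + 13/100 → 6/25
merge 3/20 + 6/25 → 39/100
merge 3/10 + 31/100 → 61/100
merge 39/100 + 61/100 → 1
L = 6/25 + 39/100 + 61/100 + 1 = 56/25 = 2.24 bits/symbol.

2.24 bits/symbol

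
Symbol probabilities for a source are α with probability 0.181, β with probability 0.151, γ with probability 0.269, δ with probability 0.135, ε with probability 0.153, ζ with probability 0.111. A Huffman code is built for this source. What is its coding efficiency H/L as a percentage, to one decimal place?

99.0%

Entropy H = −Σ p log₂ p ≈ 2.5242 bits.
Huffman merges: 111/1000+27/200→123/500; 151/1000+153/1000→38/125; 181/1000+123/500→427/1000; 269/1000+38/125→573/1000; 427/1000+573/1000→1. L = 51/20 ≈ 2.5500.
Efficiency = H/L = 2.5242/2.5500 = 99.0%.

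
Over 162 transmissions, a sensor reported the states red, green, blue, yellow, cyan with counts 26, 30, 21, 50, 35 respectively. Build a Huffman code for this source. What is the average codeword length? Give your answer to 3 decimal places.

Probabilities are the counts divided by 162.
Repeatedly combine the two least-probable nodes; the expected code length is the sum of the merged weights.
merge 7/54 + 13/81 → 47/162
merge 5/27 + 35/162 → 65/162
merge 47/162 + 25/81 → 97/162
merge 65/162 + 97/162 → 1
L = 47/162 + 65/162 + 97/162 + 1 = 371/162 ≈ 2.290 bits/symbol.

2.290 bits/symbol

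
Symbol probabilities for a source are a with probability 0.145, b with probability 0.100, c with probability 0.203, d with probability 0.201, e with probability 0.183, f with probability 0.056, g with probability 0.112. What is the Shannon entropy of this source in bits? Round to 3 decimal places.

H = −Σ pᵢ log₂ pᵢ.
−0.145·log₂(0.145) = 0.4040
−0.100·log₂(0.100) = 0.3322
−0.203·log₂(0.203) = 0.4670
−0.201·log₂(0.201) = 0.4653
−0.183·log₂(0.183) = 0.4484
−0.056·log₂(0.056) = 0.2329
−0.112·log₂(0.112) = 0.3537
Sum ≈ 2.7034 → 2.703 bits.

2.703 bits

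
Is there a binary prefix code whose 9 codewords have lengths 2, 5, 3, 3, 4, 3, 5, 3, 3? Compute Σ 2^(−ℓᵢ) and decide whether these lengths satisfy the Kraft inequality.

1; yes

With common denominator 2^5 = 32: Σ 2^(−ℓᵢ) = 8/32 + 1/32 + 4/32 + 4/32 + 2/32 + 4/32 + 1/32 + 4/32 + 4/32 = 32/32 = 1.
Kraft's inequality requires Σ ≤ 1; here Σ = 1 ≤ 1, so such a prefix code exists.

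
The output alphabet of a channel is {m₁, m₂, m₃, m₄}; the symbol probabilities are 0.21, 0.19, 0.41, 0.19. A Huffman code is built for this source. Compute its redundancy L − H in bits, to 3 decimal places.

0.059 bits

Entropy H = −Σ p log₂ p ≈ 1.9107 bits.
Huffman merges: 19/100+19/100→19/50; 21/100+19/50→59/100; 41/100+59/100→1. L = 197/100 ≈ 1.9700.
L − H = 1.9700 − 1.9107 = 0.059 bits.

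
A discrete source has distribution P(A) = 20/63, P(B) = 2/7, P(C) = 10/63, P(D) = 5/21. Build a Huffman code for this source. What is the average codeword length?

2 bits/symbol

Repeatedly combine the two least-probable nodes; the expected code length is the sum of the merged weights.
merge 10/63 + 5/21 → 25/63
merge 2/7 + 20/63 → 38/63
merge 25/63 + 38/63 → 1
L = 25/63 + 38/63 + 1 = 2 bits/symbol.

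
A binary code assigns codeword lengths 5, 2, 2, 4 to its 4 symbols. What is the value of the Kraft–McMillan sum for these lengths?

With common denominator 2^5 = 32: Σ 2^(−ℓᵢ) = 1/32 + 8/32 + 8/32 + 2/32 = 19/32 = 0.59375.

0.59375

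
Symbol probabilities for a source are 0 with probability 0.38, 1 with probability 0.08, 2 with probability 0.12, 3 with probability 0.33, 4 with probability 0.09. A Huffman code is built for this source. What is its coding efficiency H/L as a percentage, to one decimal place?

Entropy H = −Σ p log₂ p ≈ 2.0295 bits.
Huffman merges: 2/25+9/100→17/100; 3/25+17/100→29/100; 29/100+33/100→31/50; 19/50+31/50→1. L = 52/25 ≈ 2.0800.
Efficiency = H/L = 2.0295/2.0800 = 97.6%.

97.6%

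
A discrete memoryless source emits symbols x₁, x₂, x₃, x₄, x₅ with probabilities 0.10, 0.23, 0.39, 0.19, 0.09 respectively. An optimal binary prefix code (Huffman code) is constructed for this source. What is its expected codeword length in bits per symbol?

Repeatedly combine the two least-probable nodes; the expected code length is the sum of the merged weights.
merge 9/100 + 1/10 → 19/100
merge 19/100 + 19/100 → 19/50
merge 23/100 + 19/50 → 61/100
merge 39/100 + 61/100 → 1
L = 19/100 + 19/50 + 61/100 + 1 = 109/50 = 2.18 bits/symbol.

2.18 bits/symbol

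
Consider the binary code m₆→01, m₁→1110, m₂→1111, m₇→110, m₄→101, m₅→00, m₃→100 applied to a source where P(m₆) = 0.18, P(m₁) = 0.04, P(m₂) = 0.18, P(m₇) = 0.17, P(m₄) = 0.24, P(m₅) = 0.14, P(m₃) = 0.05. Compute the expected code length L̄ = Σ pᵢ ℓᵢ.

L̄ = Σ pᵢ·ℓᵢ = 0.18·2 + 0.04·4 + 0.18·4 + 0.17·3 + 0.24·3 + 0.14·2 + 0.05·3 = 2.9 bits/symbol.

2.9 bits/symbol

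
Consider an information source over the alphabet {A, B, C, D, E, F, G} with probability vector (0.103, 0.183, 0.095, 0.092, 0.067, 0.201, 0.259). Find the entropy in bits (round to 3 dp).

2.657 bits

H = −Σ pᵢ log₂ pᵢ.
−0.103·log₂(0.103) = 0.3378
−0.183·log₂(0.183) = 0.4484
−0.095·log₂(0.095) = 0.3226
−0.092·log₂(0.092) = 0.3167
−0.067·log₂(0.067) = 0.2613
−0.201·log₂(0.201) = 0.4653
−0.259·log₂(0.259) = 0.5048
Sum ≈ 2.6568 → 2.657 bits.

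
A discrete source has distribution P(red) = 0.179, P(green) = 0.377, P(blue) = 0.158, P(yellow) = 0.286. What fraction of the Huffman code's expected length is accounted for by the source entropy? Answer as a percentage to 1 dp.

97.5%

Entropy H = −Σ p log₂ p ≈ 1.9119 bits.
Huffman merges: 79/500+179/1000→337/1000; 143/500+337/1000→623/1000; 377/1000+623/1000→1. L = 49/25 ≈ 1.9600.
Efficiency = H/L = 1.9119/1.9600 = 97.5%.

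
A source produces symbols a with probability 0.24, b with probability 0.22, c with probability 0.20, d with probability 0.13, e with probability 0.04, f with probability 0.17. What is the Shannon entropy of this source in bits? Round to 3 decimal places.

H = −Σ pᵢ log₂ pᵢ.
−0.24·log₂(0.24) = 0.4941
−0.22·log₂(0.22) = 0.4806
−0.20·log₂(0.20) = 0.4644
−0.13·log₂(0.13) = 0.3826
−0.04·log₂(0.04) = 0.1858
−0.17·log₂(0.17) = 0.4346
Sum ≈ 2.4421 → 2.442 bits.

2.442 bits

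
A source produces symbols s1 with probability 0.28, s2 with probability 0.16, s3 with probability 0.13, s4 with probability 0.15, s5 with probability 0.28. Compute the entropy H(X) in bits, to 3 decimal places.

2.245 bits

H = −Σ pᵢ log₂ pᵢ.
−0.28·log₂(0.28) = 0.5142
−0.16·log₂(0.16) = 0.4230
−0.13·log₂(0.13) = 0.3826
−0.15·log₂(0.15) = 0.4105
−0.28·log₂(0.28) = 0.5142
Sum ≈ 2.2446 → 2.245 bits.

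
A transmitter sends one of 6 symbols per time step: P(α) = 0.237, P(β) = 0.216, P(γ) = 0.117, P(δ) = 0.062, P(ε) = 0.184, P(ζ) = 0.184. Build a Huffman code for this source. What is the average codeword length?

2.542 bits/symbol

Repeatedly combine the two least-probable nodes; the expected code length is the sum of the merged weights.
merge 31/500 + 117/1000 → 179/1000
merge 179/1000 + 23/125 → 363/1000
merge 23/125 + 27/125 → 2/5
merge 237/1000 + 363/1000 → 3/5
merge 2/5 + 3/5 → 1
L = 179/1000 + 363/1000 + 2/5 + 3/5 + 1 = 1271/500 = 2.542 bits/symbol.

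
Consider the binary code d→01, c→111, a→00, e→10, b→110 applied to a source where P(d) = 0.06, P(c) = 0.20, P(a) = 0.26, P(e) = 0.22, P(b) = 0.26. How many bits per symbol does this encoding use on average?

L̄ = Σ pᵢ·ℓᵢ = 0.06·2 + 0.20·3 + 0.26·2 + 0.22·2 + 0.26·3 = 2.46 bits/symbol.

2.46 bits/symbol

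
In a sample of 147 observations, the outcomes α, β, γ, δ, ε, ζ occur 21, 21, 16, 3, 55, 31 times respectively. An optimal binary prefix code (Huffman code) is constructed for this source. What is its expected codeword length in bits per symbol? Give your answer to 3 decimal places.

Probabilities are the counts divided by 147.
Repeatedly combine the two least-probable nodes; the expected code length is the sum of the merged weights.
merge 1/49 + 16/147 → 19/147
merge 19/147 + 1/7 → 40/147
merge 1/7 + 31/147 → 52/147
merge 40/147 + 52/147 → 92/147
merge 55/147 + 92/147 → 1
L = 19/147 + 40/147 + 52/147 + 92/147 + 1 = 50/21 ≈ 2.381 bits/symbol.

2.381 bits/symbol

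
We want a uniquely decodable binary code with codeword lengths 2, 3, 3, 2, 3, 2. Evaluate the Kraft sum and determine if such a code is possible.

With common denominator 2^3 = 8: Σ 2^(−ℓᵢ) = 2/8 + 1/8 + 1/8 + 2/8 + 1/8 + 2/8 = 9/8 = 1.125.
Kraft's inequality requires Σ ≤ 1; here Σ = 1.125 > 1, so no such prefix code exists.

1.125; no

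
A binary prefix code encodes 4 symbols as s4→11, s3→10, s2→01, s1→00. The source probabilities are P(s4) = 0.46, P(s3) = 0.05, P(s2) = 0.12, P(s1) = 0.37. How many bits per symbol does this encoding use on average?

2 bits/symbol

L̄ = Σ pᵢ·ℓᵢ = 0.46·2 + 0.05·2 + 0.12·2 + 0.37·2 = 2 bits/symbol.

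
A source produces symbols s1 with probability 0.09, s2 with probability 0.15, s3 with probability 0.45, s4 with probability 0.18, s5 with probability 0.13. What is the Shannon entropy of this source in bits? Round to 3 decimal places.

H = −Σ pᵢ log₂ pᵢ.
−0.09·log₂(0.09) = 0.3127
−0.15·log₂(0.15) = 0.4105
−0.45·log₂(0.45) = 0.5184
−0.18·log₂(0.18) = 0.4453
−0.13·log₂(0.13) = 0.3826
Sum ≈ 2.0696 → 2.070 bits.

2.070 bits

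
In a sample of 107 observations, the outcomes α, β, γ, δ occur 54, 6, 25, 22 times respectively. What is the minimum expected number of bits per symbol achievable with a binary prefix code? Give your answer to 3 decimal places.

1.757 bits/symbol

Probabilities are the counts divided by 107.
Repeatedly combine the two least-probable nodes; the expected code length is the sum of the merged weights.
merge 6/107 + 22/107 → 28/107
merge 25/107 + 28/107 → 53/107
merge 53/107 + 54/107 → 1
L = 28/107 + 53/107 + 1 = 188/107 ≈ 1.757 bits/symbol.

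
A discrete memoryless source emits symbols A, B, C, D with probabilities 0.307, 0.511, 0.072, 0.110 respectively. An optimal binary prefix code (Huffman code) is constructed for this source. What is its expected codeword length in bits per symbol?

1.671 bits/symbol

Repeatedly combine the two least-probable nodes; the expected code length is the sum of the merged weights.
merge 9/125 + 11/100 → 91/500
merge 91/500 + 307/1000 → 489/1000
merge 489/1000 + 511/1000 → 1
L = 91/500 + 489/1000 + 1 = 1671/1000 = 1.671 bits/symbol.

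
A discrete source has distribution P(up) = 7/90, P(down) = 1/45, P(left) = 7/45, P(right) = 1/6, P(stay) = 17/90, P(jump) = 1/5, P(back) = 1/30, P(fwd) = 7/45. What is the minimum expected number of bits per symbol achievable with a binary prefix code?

2.8 bits/symbol

Repeatedly combine the two least-probable nodes; the expected code length is the sum of the merged weights.
merge 1/45 + 1/30 → 1/18
merge 1/18 + 7/90 → 2/15
merge 2/15 + 7/45 → 13/45
merge 7/45 + 1/6 → 29/90
merge 17/90 + 1/5 → 7/18
merge 13/45 + 29/90 → 11/18
merge 7/18 + 11/18 → 1
L = 1/18 + 2/15 + 13/45 + 29/90 + 7/18 + 11/18 + 1 = 14/5 = 2.8 bits/symbol.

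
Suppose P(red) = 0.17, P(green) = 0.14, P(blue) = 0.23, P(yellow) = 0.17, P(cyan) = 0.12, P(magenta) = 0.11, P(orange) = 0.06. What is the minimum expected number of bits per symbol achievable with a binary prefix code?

2.77 bits/symbol

Repeatedly combine the two least-probable nodes; the expected code length is the sum of the merged weights.
merge 3/50 + 11/100 → 17/100
merge 3/25 + 7/50 → 13/50
merge 17/100 + 17/100 → 17/50
merge 17/100 + 23/100 → 2/5
merge 13/50 + 17/50 → 3/5
merge 2/5 + 3/5 → 1
L = 17/100 + 13/50 + 17/50 + 2/5 + 3/5 + 1 = 277/100 = 2.77 bits/symbol.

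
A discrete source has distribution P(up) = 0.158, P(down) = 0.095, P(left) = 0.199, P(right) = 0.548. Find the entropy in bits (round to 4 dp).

H = −Σ pᵢ log₂ pᵢ.
−0.158·log₂(0.158) = 0.4206
−0.095·log₂(0.095) = 0.3226
−0.199·log₂(0.199) = 0.4635
−0.548·log₂(0.548) = 0.4755
Sum ≈ 1.6822 → 1.6822 bits.

1.6822 bits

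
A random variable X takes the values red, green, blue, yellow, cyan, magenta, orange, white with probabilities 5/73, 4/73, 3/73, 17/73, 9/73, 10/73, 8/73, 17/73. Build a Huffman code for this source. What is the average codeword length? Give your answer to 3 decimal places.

Repeatedly combine the two least-probable nodes; the expected code length is the sum of the merged weights.
merge 3/73 + 4/73 → 7/73
merge 5/73 + 7/73 → 12/73
merge 8/73 + 9/73 → 17/73
merge 10/73 + 12/73 → 22/73
merge 17/73 + 17/73 → 34/73
merge 17/73 + 22/73 → 39/73
merge 34/73 + 39/73 → 1
L = 7/73 + 12/73 + 17/73 + 22/73 + 34/73 + 39/73 + 1 = 204/73 ≈ 2.795 bits/symbol.

2.795 bits/symbol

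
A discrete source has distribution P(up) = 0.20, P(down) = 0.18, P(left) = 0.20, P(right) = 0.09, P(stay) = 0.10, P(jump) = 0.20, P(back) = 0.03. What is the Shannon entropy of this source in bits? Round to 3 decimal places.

2.635 bits

H = −Σ pᵢ log₂ pᵢ.
−0.20·log₂(0.20) = 0.4644
−0.18·log₂(0.18) = 0.4453
−0.20·log₂(0.20) = 0.4644
−0.09·log₂(0.09) = 0.3127
−0.10·log₂(0.10) = 0.3322
−0.20·log₂(0.20) = 0.4644
−0.03·log₂(0.03) = 0.1518
Sum ≈ 2.6351 → 2.635 bits.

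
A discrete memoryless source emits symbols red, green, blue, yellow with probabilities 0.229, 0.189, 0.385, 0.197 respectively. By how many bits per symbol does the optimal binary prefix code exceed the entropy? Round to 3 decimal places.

0.067 bits

Entropy H = −Σ p log₂ p ≈ 1.9331 bits.
Huffman merges: 189/1000+197/1000→193/500; 229/1000+77/200→307/500; 193/500+307/500→1. L = 2 ≈ 2.0000.
L − H = 2.0000 − 1.9331 = 0.067 bits.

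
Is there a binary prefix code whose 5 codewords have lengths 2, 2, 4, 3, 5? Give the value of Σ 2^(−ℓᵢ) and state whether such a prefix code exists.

0.71875; yes

With common denominator 2^5 = 32: Σ 2^(−ℓᵢ) = 8/32 + 8/32 + 2/32 + 4/32 + 1/32 = 23/32 = 0.71875.
Kraft's inequality requires Σ ≤ 1; here Σ = 0.71875 ≤ 1, so such a prefix code exists.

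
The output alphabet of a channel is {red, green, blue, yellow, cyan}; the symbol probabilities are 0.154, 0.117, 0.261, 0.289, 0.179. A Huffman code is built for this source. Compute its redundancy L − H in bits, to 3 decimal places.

0.026 bits

Entropy H = −Σ p log₂ p ≈ 2.2454 bits.
Huffman merges: 117/1000+77/500→271/1000; 179/1000+261/1000→11/25; 271/1000+289/1000→14/25; 11/25+14/25→1. L = 2271/1000 ≈ 2.2710.
L − H = 2.2710 − 2.2454 = 0.026 bits.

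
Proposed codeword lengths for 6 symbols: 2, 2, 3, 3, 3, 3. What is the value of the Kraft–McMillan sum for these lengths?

1

With common denominator 2^3 = 8: Σ 2^(−ℓᵢ) = 2/8 + 2/8 + 1/8 + 1/8 + 1/8 + 1/8 = 8/8 = 1.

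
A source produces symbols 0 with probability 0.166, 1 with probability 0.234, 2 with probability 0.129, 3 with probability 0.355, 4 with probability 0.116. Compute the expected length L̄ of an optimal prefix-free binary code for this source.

2.245 bits/symbol

Repeatedly combine the two least-probable nodes; the expected code length is the sum of the merged weights.
merge 29/250 + 129/1000 → 49/200
merge 83/500 + 117/500 → 2/5
merge 49/200 + 71/200 → 3/5
merge 2/5 + 3/5 → 1
L = 49/200 + 2/5 + 3/5 + 1 = 449/200 = 2.245 bits/symbol.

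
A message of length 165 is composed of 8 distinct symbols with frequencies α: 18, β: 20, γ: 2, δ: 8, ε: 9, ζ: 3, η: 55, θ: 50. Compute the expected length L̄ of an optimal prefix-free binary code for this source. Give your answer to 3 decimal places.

Probabilities are the counts divided by 165.
Repeatedly combine the two least-probable nodes; the expected code length is the sum of the merged weights.
merge 2/165 + 1/55 → 1/33
merge 1/33 + 8/165 → 13/165
merge 3/55 + 13/165 → 2/15
merge 6/55 + 4/33 → 38/165
merge 2/15 + 38/165 → 4/11
merge 10/33 + 1/3 → 7/11
merge 4/11 + 7/11 → 1
L = 1/33 + 13/165 + 2/15 + 38/165 + 4/11 + 7/11 + 1 = 136/55 ≈ 2.473 bits/symbol.

2.473 bits/symbol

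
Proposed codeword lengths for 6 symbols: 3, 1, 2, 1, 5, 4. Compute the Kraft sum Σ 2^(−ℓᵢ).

1.46875

With common denominator 2^5 = 32: Σ 2^(−ℓᵢ) = 4/32 + 16/32 + 8/32 + 16/32 + 1/32 + 2/32 = 47/32 = 1.46875.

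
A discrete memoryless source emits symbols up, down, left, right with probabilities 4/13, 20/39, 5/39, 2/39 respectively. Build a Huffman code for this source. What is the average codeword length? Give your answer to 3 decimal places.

Repeatedly combine the two least-probable nodes; the expected code length is the sum of the merged weights.
merge 2/39 + 5/39 → 7/39
merge 7/39 + 4/13 → 19/39
merge 19/39 + 20/39 → 1
L = 7/39 + 19/39 + 1 = 5/3 ≈ 1.667 bits/symbol.

1.667 bits/symbol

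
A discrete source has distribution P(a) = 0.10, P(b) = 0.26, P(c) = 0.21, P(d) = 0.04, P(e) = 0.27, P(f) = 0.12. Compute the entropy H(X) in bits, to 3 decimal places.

2.373 bits

H = −Σ pᵢ log₂ pᵢ.
−0.10·log₂(0.10) = 0.3322
−0.26·log₂(0.26) = 0.5053
−0.21·log₂(0.21) = 0.4728
−0.04·log₂(0.04) = 0.1858
−0.27·log₂(0.27) = 0.5100
−0.12·log₂(0.12) = 0.3671
Sum ≈ 2.3731 → 2.373 bits.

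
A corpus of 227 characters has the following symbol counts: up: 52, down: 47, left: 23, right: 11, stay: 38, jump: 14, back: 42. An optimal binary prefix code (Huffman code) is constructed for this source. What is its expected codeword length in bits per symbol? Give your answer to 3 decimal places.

Probabilities are the counts divided by 227.
Repeatedly combine the two least-probable nodes; the expected code length is the sum of the merged weights.
merge 11/227 + 14/227 → 25/227
merge 23/227 + 25/227 → 48/227
merge 38/227 + 42/227 → 80/227
merge 47/227 + 48/227 → 95/227
merge 52/227 + 80/227 → 132/227
merge 95/227 + 132/227 → 1
L = 25/227 + 48/227 + 80/227 + 95/227 + 132/227 + 1 = 607/227 ≈ 2.674 bits/symbol.

2.674 bits/symbol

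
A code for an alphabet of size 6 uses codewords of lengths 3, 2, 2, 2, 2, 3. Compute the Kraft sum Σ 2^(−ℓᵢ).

With common denominator 2^3 = 8: Σ 2^(−ℓᵢ) = 1/8 + 2/8 + 2/8 + 2/8 + 2/8 + 1/8 = 10/8 = 1.25.

1.25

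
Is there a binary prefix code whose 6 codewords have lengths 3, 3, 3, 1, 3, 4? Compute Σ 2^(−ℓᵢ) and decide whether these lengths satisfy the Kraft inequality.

1.0625; no

With common denominator 2^4 = 16: Σ 2^(−ℓᵢ) = 2/16 + 2/16 + 2/16 + 8/16 + 2/16 + 1/16 = 17/16 = 1.0625.
Kraft's inequality requires Σ ≤ 1; here Σ = 1.0625 > 1, so no such prefix code exists.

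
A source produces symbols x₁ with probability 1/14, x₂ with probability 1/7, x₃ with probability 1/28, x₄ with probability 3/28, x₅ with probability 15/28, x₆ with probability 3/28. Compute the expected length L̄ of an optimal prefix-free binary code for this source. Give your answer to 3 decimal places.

2.036 bits/symbol

Repeatedly combine the two least-probable nodes; the expected code length is the sum of the merged weights.
merge 1/28 + 1/14 → 3/28
merge 3/28 + 3/28 → 3/14
merge 3/28 + 1/7 → 1/4
merge 3/14 + 1/4 → 13/28
merge 13/28 + 15/28 → 1
L = 3/28 + 3/14 + 1/4 + 13/28 + 1 = 57/28 ≈ 2.036 bits/symbol.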